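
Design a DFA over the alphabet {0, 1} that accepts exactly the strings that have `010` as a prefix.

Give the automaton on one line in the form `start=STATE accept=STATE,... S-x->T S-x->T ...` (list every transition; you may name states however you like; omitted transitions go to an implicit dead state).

start=q0 accept=q3 q0-0->q1 q0-1->q4 q1-0->q4 q1-1->q2 q2-0->q3 q2-1->q4 q3-0->q3 q3-1->q3 q4-0->q4 q4-1->q4

Walk along `010` while the input agrees: from q0 take `0` to q1, and so on. Any deviation drops to the rejecting sink q4. Once q3 is reached the prefix is confirmed and every continuation is accepted.
A 5-state machine:
        0   1  
>  q0   q1  q4 
   q1   q4  q2 
   q2   q3  q4 
 * q3   q3  q3 
   q4   q4  q4 
(> = start, * = accepting)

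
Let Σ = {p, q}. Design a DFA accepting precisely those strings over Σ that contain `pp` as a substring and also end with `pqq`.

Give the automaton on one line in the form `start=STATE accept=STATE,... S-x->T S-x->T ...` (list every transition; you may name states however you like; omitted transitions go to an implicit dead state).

Run two small machines in parallel and take their product. One (3 states) tracks whether and how much of `pp` has been seen; the other (4 states) tracks how much of the suffix `pqq` has currently been matched. Each combined state is a pair, one component from each; accept when both components accept. Minimizing collapses redundant product states.
A 6-state machine:
        p   q  
>  s0   s1  s0 
   s1   s2  s0 
   s2   s2  s3 
   s3   s2  s4 
 * s4   s2  s5 
   s5   s2  s5 
(> = start, * = accepting)

start=s0 accept=s4 s0-p->s1 s0-q->s0 s1-p->s2 s1-q->s0 s2-p->s2 s2-q->s3 s3-p->s2 s3-q->s4 s4-p->s2 s4-q->s5 s5-p->s2 s5-q->s5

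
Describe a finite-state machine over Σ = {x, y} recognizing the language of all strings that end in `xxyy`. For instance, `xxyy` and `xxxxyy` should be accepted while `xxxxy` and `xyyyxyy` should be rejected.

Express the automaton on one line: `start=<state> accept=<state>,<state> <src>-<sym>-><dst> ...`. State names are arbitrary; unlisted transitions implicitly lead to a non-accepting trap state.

Remember how much of `xxyy` the current input suffix matches. State q0 means no match yet; q1 means the last symbol is `x`; q2 means the last 2 symbols are `xx`; q3 means the last 3 symbols are `xxy`; q4 means the last 4 symbols are `xxyy`. Only q4 accepts. On a mismatch, fall back to the longest proper suffix that is still a prefix of `xxyy`.
5 states suffice.
        x   y  
>  q0   q1  q0 
   q1   q2  q0 
   q2   q2  q3 
   q3   q1  q4 
 * q4   q1  q0 
(> = start, * = accepting)

start=q0 accept=q4 q0-x->q1 q0-y->q0 q1-x->q2 q1-y->q0 q2-x->q2 q2-y->q3 q3-x->q1 q3-y->q4 q4-x->q1 q4-y->q0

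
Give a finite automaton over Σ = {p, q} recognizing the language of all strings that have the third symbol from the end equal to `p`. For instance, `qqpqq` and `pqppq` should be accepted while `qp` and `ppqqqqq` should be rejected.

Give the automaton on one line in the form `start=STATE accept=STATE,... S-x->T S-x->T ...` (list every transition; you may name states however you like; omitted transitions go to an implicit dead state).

A DFA must remember the last 3 symbols (since which symbol is third-to-last isn't known until the input ends). Use one state per possible window of the last ≤3 symbols; accept from those whose window starts with `p`.
A 15-state machine:
          p    q  
>  s0     s1   s2 
   s1     s3   s4 
   s2     s5   s6 
   s3     s7   s8 
   s4     s9  s10 
   s5    s11  s12 
   s6    s13  s14 
 * s7     s7   s8 
 * s8     s9  s10 
 * s9    s11  s12 
 * s10   s13  s14 
   s11    s7   s8 
   s12    s9  s10 
   s13   s11  s12 
   s14   s13  s14 
(> = start, * = accepting)

start=s0 accept=s7,s8,s9,s10 s0-p->s1 s0-q->s2 s1-p->s3 s1-q->s4 s2-p->s5 s2-q->s6 s3-p->s7 s3-q->s8 s4-p->s9 s4-q->s10 s5-p->s11 s5-q->s12 s6-p->s13 s6-q->s14 s7-p->s7 s7-q->s8 s8-p->s9 s8-q->s10 s9-p->s11 s9-q->s12 s10-p->s13 s10-q->s14 s11-p->s7 s11-q->s8 s12-p->s9 s12-q->s10 s13-p->s11 s13-q->s12 s14-p->s13 s14-q->s14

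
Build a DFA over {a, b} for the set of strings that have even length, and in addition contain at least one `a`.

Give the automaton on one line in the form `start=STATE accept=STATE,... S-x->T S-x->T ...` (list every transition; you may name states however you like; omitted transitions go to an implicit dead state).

Run two small machines in parallel and take their product. One (2 states) tracks the input length modulo 2; the other (3 states) tracks the count of `a`s, saturating at 2. Each combined state is a pair, one component from each; accept when both components accept. Minimizing collapses redundant product states.
With 4 states:
        a   b  
>  S0   S1  S2 
   S1   S3  S3 
   S2   S3  S0 
 * S3   S1  S1 
(> = start, * = accepting)

start=S0 accept=S3 S0-a->S1 S0-b->S2 S1-a->S3 S1-b->S3 S2-a->S3 S2-b->S0 S3-a->S1 S3-b->S1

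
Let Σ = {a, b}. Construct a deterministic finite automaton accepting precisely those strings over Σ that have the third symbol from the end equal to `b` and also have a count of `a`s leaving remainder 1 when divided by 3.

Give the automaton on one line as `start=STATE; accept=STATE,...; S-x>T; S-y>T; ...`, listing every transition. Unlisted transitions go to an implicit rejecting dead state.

start=q0; accept=q9,q10,q12,q13; q0-a>q1; q0-b>q2; q1-a>q3; q1-b>q4; q2-a>q5; q2-b>q6; q3-a>q0; q3-b>q7; q4-a>q3; q4-b>q8; q5-a>q3; q5-b>q9; q6-a>q10; q6-b>q6; q7-a>q11; q7-b>q7; q8-a>q3; q8-b>q12; q9-a>q3; q9-b>q8; q10-a>q3; q10-b>q9; q11-a>q13; q11-b>q2; q12-a>q3; q12-b>q12; q13-a>q3; q13-b>q4

Build one automaton per condition and run them in lockstep. The first has 15 states tracking the last 3 symbols read; the second has 3 states tracking the count of `a`s modulo 3. A product state is a pair (one from each), accepting exactly when both do. After merging equivalent states the machine shrinks.
With 14 states:
          a    b  
>  q0     q1   q2 
   q1     q3   q4 
   q2     q5   q6 
   q3     q0   q7 
   q4     q3   q8 
   q5     q3   q9 
   q6    q10   q6 
   q7    q11   q7 
   q8     q3  q12 
 * q9     q3   q8 
 * q10    q3   q9 
   q11   q13   q2 
 * q12    q3  q12 
 * q13    q3   q4 
(> = start, * = accepting)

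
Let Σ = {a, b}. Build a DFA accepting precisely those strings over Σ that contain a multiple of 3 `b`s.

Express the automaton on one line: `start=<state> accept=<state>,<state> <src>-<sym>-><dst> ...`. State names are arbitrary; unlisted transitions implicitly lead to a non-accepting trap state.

Keep the running count of `b`s modulo 3: each `b` advances along the cycle s0 → s1 → s2 → s0 while other symbols loop. Accept at s0.
With 3 states:
        a   b  
>* s0   s0  s1 
   s1   s1  s2 
   s2   s2  s0 
(> = start, * = accepting)

start=s0 accept=s0 s0-a->s0 s0-b->s1 s1-a->s1 s1-b->s2 s2-a->s2 s2-b->s0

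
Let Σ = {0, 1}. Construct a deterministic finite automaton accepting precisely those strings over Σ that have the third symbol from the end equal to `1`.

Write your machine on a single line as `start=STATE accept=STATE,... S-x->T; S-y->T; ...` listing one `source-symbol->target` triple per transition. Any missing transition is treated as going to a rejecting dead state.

start=s0; accept=s11,s12,s13,s14; s0-0->s1; s0-1->s2; s1-0->s3; s1-1->s4; s2-0->s5; s2-1->s6; s3-0->s7; s3-1->s8; s4-0->s9; s4-1->s10; s5-0->s11; s5-1->s12; s6-0->s13; s6-1->s14; s7-0->s7; s7-1->s8; s8-0->s9; s8-1->s10; s9-0->s11; s9-1->s12; s10-0->s13; s10-1->s14; s11-0->s7; s11-1->s8; s12-0->s9; s12-1->s10; s13-0->s11; s13-1->s12; s14-0->s13; s14-1->s14

A DFA must remember the last 3 symbols (since which symbol is third-to-last isn't known until the input ends). Use one state per possible window of the last ≤3 symbols; accept from those whose window starts with `1`.
15 states suffice.
          0    1  
>  s0     s1   s2 
   s1     s3   s4 
   s2     s5   s6 
   s3     s7   s8 
   s4     s9  s10 
   s5    s11  s12 
   s6    s13  s14 
   s7     s7   s8 
   s8     s9  s10 
   s9    s11  s12 
   s10   s13  s14 
 * s11    s7   s8 
 * s12    s9  s10 
 * s13   s11  s12 
 * s14   s13  s14 
(> = start, * = accepting)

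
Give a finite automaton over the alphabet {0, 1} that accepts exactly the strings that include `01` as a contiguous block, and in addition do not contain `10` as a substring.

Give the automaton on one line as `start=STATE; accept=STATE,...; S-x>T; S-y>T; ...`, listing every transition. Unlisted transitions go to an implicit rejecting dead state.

Build one automaton per condition and run them in lockstep. The first has 3 states tracking whether and how much of `01` has been seen; the second has 3 states tracking partial matches of the forbidden pattern `10`. A product state is a pair (one from each), accepting exactly when both do. Minimizing collapses redundant product states.
A 4-state machine:
        0   1  
>  q0   q1  q2 
   q1   q1  q3 
   q2   q2  q2 
 * q3   q2  q3 
(> = start, * = accepting)

start=q0; accept=q3; q0-0>q1; q0-1>q2; q1-0>q1; q1-1>q3; q2-0>q2; q2-1>q2; q3-0>q2; q3-1>q3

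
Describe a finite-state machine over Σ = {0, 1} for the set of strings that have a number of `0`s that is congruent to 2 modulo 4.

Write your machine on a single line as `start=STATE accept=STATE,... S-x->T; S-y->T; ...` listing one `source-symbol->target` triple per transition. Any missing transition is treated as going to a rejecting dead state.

start=q0; accept=q2; q0-0->q1; q0-1->q0; q1-0->q2; q1-1->q1; q2-0->q3; q2-1->q2; q3-0->q0; q3-1->q3

Keep the running count of `0`s modulo 4: each `0` advances along the cycle q0 → q1 → q2 → q3 → q0 while other symbols loop. Accept at q2.
4 states suffice.
        0   1  
>  q0   q1  q0 
   q1   q2  q1 
 * q2   q3  q2 
   q3   q0  q3 
(> = start, * = accepting)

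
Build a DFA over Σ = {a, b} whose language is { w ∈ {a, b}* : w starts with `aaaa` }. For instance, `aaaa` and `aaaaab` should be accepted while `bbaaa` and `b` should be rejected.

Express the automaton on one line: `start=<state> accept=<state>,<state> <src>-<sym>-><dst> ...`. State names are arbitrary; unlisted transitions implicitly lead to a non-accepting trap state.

Walk along `aaaa` while the input agrees: from s0 take `a` to s1, and so on. Any deviation drops to the rejecting sink s5. Once s4 is reached the prefix is confirmed and every continuation is accepted.
        a   b  
>  s0   s1  s5 
   s1   s2  s5 
   s2   s3  s5 
   s3   s4  s5 
 * s4   s4  s4 
   s5   s5  s5 
(> = start, * = accepting)

start=s0 accept=s4 s0-a->s1 s0-b->s5 s1-a->s2 s1-b->s5 s2-a->s3 s2-b->s5 s3-a->s4 s3-b->s5 s4-a->s4 s4-b->s4 s5-a->s5 s5-b->s5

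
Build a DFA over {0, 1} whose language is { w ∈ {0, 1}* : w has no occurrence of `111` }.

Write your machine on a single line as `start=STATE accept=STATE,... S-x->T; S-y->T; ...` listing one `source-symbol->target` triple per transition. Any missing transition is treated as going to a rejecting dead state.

start=A; accept=A,B,C; A-0->A; A-1->B; B-0->A; B-1->C; C-0->A; C-1->D; D-0->D; D-1->D

Track partial matches of the forbidden pattern `111`. State D is a dead state reached once `111` has occurred; every other state accepts. A means no part of `111` is currently matched.
       0  1 
>* A   A  B 
 * B   A  C 
 * C   A  D 
   D   D  D 
(> = start, * = accepting)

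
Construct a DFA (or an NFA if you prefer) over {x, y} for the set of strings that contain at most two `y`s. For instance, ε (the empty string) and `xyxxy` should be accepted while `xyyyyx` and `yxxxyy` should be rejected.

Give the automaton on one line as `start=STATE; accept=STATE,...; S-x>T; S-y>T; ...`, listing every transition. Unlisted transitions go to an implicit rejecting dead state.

Only the number of `y`s matters, and only up to 3. Make a chain q0 → q1 → q2 → q3 advanced by each `y` (with q3 absorbing); every other symbol self-loops. The accepting set is {q0, q1, q2}.
        x   y  
>* q0   q0  q1 
 * q1   q1  q2 
 * q2   q2  q3 
   q3   q3  q3 
(> = start, * = accepting)

start=q0; accept=q0,q1,q2; q0-x>q0; q0-y>q1; q1-x>q1; q1-y>q2; q2-x>q2; q2-y>q3; q3-x>q3; q3-y>q3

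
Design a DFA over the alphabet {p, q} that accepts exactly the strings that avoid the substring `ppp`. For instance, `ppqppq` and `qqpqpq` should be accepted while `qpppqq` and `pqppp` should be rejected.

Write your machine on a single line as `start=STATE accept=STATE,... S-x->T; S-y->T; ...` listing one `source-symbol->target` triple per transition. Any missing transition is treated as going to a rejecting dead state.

Track partial matches of the forbidden pattern `ppp`. State S3 is a dead state reached once `ppp` has occurred; every other state accepts. S0 means no part of `ppp` is currently matched.
4 states suffice.
        p   q  
>* S0   S1  S0 
 * S1   S2  S0 
 * S2   S3  S0 
   S3   S3  S3 
(> = start, * = accepting)

start=S0; accept=S0,S1,S2; S0-p->S1; S0-q->S0; S1-p->S2; S1-q->S0; S2-p->S3; S2-q->S0; S3-p->S3; S3-q->S3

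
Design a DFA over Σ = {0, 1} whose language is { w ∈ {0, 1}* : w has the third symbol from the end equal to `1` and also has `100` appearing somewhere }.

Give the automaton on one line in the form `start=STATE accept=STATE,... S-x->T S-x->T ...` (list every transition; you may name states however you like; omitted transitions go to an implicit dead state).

start=A accept=L,T,U,V A-0->B A-1->C B-0->D B-1->E C-0->F C-1->G D-0->H D-1->I E-0->J E-1->K F-0->L F-1->M G-0->N G-1->O H-0->H H-1->I I-0->J I-1->K J-0->L J-1->M K-0->N K-1->O L-0->P L-1->Q M-0->J M-1->K N-0->L N-1->M O-0->N O-1->O P-0->P P-1->Q Q-0->R Q-1->S R-0->L R-1->T S-0->U S-1->V T-0->R T-1->S U-0->L U-1->T V-0->U V-1->V

Build one automaton per condition and run them in lockstep. The first has 15 states tracking the last 3 symbols read; the second has 4 states tracking whether and how much of `100` has been seen. A product state is a pair (one from each), accepting exactly when both do.
       0  1 
>  A   B  C 
   B   D  E 
   C   F  G 
   D   H  I 
   E   J  K 
   F   L  M 
   G   N  O 
   H   H  I 
   I   J  K 
   J   L  M 
   K   N  O 
 * L   P  Q 
   M   J  K 
   N   L  M 
   O   N  O 
   P   P  Q 
   Q   R  S 
   R   L  T 
   S   U  V 
 * T   R  S 
 * U   L  T 
 * V   U  V 
(> = start, * = accepting)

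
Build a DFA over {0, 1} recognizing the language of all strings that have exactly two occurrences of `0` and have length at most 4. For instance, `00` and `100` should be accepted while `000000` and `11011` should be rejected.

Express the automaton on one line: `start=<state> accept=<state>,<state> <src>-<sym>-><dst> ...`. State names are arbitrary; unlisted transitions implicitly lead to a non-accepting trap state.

Run two small machines in parallel and take their product. One (4 states) tracks the count of `0`s, saturating at 3; the other (6 states) tracks the input length, saturating at 5. Each combined state is a pair, one component from each; accept when both components accept. Minimizing collapses redundant product states.
10 states suffice.
        0   1  
>  S0   S1  S2 
   S1   S3  S4 
   S2   S4  S5 
 * S3   S6  S7 
   S4   S7  S8 
   S5   S8  S6 
   S6   S6  S6 
 * S7   S6  S9 
   S8   S9  S6 
 * S9   S6  S6 
(> = start, * = accepting)

start=S0 accept=S3,S7,S9 S0-0->S1 S0-1->S2 S1-0->S3 S1-1->S4 S2-0->S4 S2-1->S5 S3-0->S6 S3-1->S7 S4-0->S7 S4-1->S8 S5-0->S8 S5-1->S6 S6-0->S6 S6-1->S6 S7-0->S6 S7-1->S9 S8-0->S9 S8-1->S6 S9-0->S6 S9-1->S6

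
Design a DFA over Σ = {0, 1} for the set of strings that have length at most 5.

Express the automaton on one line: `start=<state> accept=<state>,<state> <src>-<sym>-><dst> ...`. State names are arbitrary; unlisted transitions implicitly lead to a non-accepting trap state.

Count input length up to 6: every symbol moves from q0 toward q6, which means 'more than 5' and absorbs. Accept from {q0, q1, q2, q3, q4, q5}.
With 7 states:
        0   1  
>* q0   q1  q1 
 * q1   q2  q2 
 * q2   q3  q3 
 * q3   q4  q4 
 * q4   q5  q5 
 * q5   q6  q6 
   q6   q6  q6 
(> = start, * = accepting)

start=q0 accept=q0,q1,q2,q3,q4,q5 q0-0->q1 q0-1->q1 q1-0->q2 q1-1->q2 q2-0->q3 q2-1->q3 q3-0->q4 q3-1->q4 q4-0->q5 q4-1->q5 q5-0->q6 q5-1->q6 q6-0->q6 q6-1->q6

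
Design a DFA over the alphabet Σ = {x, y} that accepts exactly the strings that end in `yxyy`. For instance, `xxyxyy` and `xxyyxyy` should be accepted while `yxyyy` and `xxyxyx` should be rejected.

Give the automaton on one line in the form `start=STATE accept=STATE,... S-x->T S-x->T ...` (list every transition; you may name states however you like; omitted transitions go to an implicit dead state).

start=A accept=E A-x->A A-y->B B-x->C B-y->B C-x->A C-y->D D-x->C D-y->E E-x->C E-y->B

Let each state record the length of the longest suffix of the input read so far that is also a prefix of `yxyy`. B means the last symbol is `y`; C means the last 2 symbols are `yx`; D means the last 3 symbols are `yxy`; E means the last 4 symbols are `yxyy`. Accept only at E, where the string currently ends in `yxyy`.
A 5-state machine:
       x  y 
>  A   A  B 
   B   C  B 
   C   A  D 
   D   C  E 
 * E   C  B 
(> = start, * = accepting)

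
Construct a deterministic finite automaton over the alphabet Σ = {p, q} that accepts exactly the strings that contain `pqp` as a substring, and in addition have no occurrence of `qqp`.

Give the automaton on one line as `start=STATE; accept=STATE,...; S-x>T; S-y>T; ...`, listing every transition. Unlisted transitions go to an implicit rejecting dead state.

Run two small machines in parallel and take their product. The first has 4 states tracking whether and how much of `pqp` has been seen; the second has 4 states tracking partial matches of the forbidden pattern `qqp`. A product state is a pair (one from each), accepting exactly when both do. Equivalent product states are then merged.
With 8 states:
       p  q 
>  A   B  C 
   B   B  D 
   C   B  E 
   D   F  E 
   E   E  E 
 * F   F  G 
 * G   F  H 
 * H   E  H 
(> = start, * = accepting)

start=A; accept=F,G,H; A-p>B; A-q>C; B-p>B; B-q>D; C-p>B; C-q>E; D-p>F; D-q>E; E-p>E; E-q>E; F-p>F; F-q>G; G-p>F; G-q>H; H-p>E; H-q>H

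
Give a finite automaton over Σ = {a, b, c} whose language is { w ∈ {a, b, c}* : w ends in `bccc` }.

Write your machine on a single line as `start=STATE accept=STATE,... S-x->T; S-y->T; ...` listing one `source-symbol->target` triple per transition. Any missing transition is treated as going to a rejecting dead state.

start=S0; accept=S4; S0-a->S0; S0-b->S1; S0-c->S0; S1-a->S0; S1-b->S1; S1-c->S2; S2-a->S0; S2-b->S1; S2-c->S3; S3-a->S0; S3-b->S1; S3-c->S4; S4-a->S0; S4-b->S1; S4-c->S0

Let each state record the length of the longest suffix of the input read so far that is also a prefix of `bccc`. S1 means the last symbol is `b`; S2 means the last 2 symbols are `bc`; S3 means the last 3 symbols are `bcc`; S4 means the last 4 symbols are `bccc`. Accept only at S4, where the string currently ends in `bccc`.
5 states suffice.
        a   b   c  
>  S0   S0  S1  S0 
   S1   S0  S1  S2 
   S2   S0  S1  S3 
   S3   S0  S1  S4 
 * S4   S0  S1  S0 
(> = start, * = accepting)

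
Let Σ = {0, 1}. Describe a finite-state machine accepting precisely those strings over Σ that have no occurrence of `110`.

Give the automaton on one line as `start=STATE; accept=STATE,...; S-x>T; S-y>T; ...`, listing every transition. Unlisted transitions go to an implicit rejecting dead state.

Track partial matches of the forbidden pattern `110`. State q3 is a dead state reached once `110` has occurred; every other state accepts. q0 means no part of `110` is currently matched.
4 states suffice.
        0   1  
>* q0   q0  q1 
 * q1   q0  q2 
 * q2   q3  q2 
   q3   q3  q3 
(> = start, * = accepting)

start=q0; accept=q0,q1,q2; q0-0>q0; q0-1>q1; q1-0>q0; q1-1>q2; q2-0>q3; q2-1>q2; q3-0>q3; q3-1>q3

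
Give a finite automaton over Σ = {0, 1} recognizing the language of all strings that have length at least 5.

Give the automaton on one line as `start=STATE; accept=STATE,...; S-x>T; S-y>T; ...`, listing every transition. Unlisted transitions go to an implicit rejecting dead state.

We only need to distinguish lengths 0, 1, …, 5, and '>5'. Chain s0 → s1 → s2 → s3 → s4 → s5 → s6 on every symbol, with s6 looping. Accepting states: {s5, s6}.
With 7 states:
        0   1  
>  s0   s1  s1 
   s1   s2  s2 
   s2   s3  s3 
   s3   s4  s4 
   s4   s5  s5 
 * s5   s6  s6 
 * s6   s6  s6 
(> = start, * = accepting)

start=s0; accept=s5,s6; s0-0>s1; s0-1>s1; s1-0>s2; s1-1>s2; s2-0>s3; s2-1>s3; s3-0>s4; s3-1>s4; s4-0>s5; s4-1>s5; s5-0>s6; s5-1>s6; s6-0>s6; s6-1>s6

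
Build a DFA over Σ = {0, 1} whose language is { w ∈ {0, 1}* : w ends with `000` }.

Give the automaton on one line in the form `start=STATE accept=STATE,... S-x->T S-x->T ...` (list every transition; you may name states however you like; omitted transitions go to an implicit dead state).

start=s0 accept=s3 s0-0->s1 s0-1->s0 s1-0->s2 s1-1->s0 s2-0->s3 s2-1->s0 s3-0->s3 s3-1->s0

Let each state record the length of the longest suffix of the input read so far that is also a prefix of `000`. s1 means the last symbol is `0`; s2 means the last 2 symbols are `00`; s3 means the last 3 symbols are `000`. Accept only at s3, where the string currently ends in `000`.
A 4-state machine:
        0   1  
>  s0   s1  s0 
   s1   s2  s0 
   s2   s3  s0 
 * s3   s3  s0 
(> = start, * = accepting)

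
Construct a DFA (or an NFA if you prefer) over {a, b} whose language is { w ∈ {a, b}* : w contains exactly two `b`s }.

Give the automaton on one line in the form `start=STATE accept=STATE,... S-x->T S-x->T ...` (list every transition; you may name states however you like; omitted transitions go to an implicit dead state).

start=S0 accept=S2 S0-a->S0 S0-b->S1 S1-a->S1 S1-b->S2 S2-a->S2 S2-b->S3 S3-a->S3 S3-b->S3

Count `b`s, saturating at 3: states S0 through S2 mean 0 through 2 `b`s seen; S3 means more than 2. Each `b` increments (capped at S3); other symbols loop. Accept from {S2}.
4 states suffice.
        a   b  
>  S0   S0  S1 
   S1   S1  S2 
 * S2   S2  S3 
   S3   S3  S3 
(> = start, * = accepting)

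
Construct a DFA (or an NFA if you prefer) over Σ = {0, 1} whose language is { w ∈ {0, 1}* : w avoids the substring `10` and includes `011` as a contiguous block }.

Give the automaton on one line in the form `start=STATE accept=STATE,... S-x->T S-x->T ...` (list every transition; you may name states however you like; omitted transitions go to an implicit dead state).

Handle the two conditions separately and then intersect. One (3 states) tracks partial matches of the forbidden pattern `10`; the other (4 states) tracks whether and how much of `011` has been seen. Each combined state is a pair, one component from each; accept when both components accept. Minimizing collapses redundant product states.
        0   1  
>  s0   s1  s2 
   s1   s1  s3 
   s2   s2  s2 
   s3   s2  s4 
 * s4   s2  s4 
(> = start, * = accepting)

start=s0 accept=s4 s0-0->s1 s0-1->s2 s1-0->s1 s1-1->s3 s2-0->s2 s2-1->s2 s3-0->s2 s3-1->s4 s4-0->s2 s4-1->s4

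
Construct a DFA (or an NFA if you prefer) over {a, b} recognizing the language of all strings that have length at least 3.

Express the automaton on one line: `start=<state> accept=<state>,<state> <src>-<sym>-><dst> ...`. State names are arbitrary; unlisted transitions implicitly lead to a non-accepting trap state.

start=s0 accept=s3,s4 s0-a->s1 s0-b->s1 s1-a->s2 s1-b->s2 s2-a->s3 s2-b->s3 s3-a->s4 s3-b->s4 s4-a->s4 s4-b->s4

We only need to distinguish lengths 0, 1, …, 3, and '>3'. Chain s0 → s1 → s2 → s3 → s4 on every symbol, with s4 looping. Accepting states: {s3, s4}.
        a   b  
>  s0   s1  s1 
   s1   s2  s2 
   s2   s3  s3 
 * s3   s4  s4 
 * s4   s4  s4 
(> = start, * = accepting)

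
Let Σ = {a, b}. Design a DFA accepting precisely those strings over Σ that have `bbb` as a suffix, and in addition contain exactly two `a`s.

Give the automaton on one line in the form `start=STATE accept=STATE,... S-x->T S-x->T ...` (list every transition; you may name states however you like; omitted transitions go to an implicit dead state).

start=q0 accept=q14 q0-a->q1 q0-b->q2 q1-a->q3 q1-b->q4 q2-a->q1 q2-b->q5 q3-a->q6 q3-b->q7 q4-a->q3 q4-b->q8 q5-a->q1 q5-b->q9 q6-a->q6 q6-b->q10 q7-a->q6 q7-b->q11 q8-a->q3 q8-b->q12 q9-a->q1 q9-b->q9 q10-a->q6 q10-b->q13 q11-a->q6 q11-b->q14 q12-a->q3 q12-b->q12 q13-a->q6 q13-b->q15 q14-a->q6 q14-b->q14 q15-a->q6 q15-b->q15

Run two small machines in parallel and take their product. The first has 4 states tracking how much of the suffix `bbb` has currently been matched; the second has 4 states tracking the count of `a`s, saturating at 3. A product state is a pair (one from each), accepting exactly when both do.
With 16 states:
          a    b  
>  q0     q1   q2 
   q1     q3   q4 
   q2     q1   q5 
   q3     q6   q7 
   q4     q3   q8 
   q5     q1   q9 
   q6     q6  q10 
   q7     q6  q11 
   q8     q3  q12 
   q9     q1   q9 
   q10    q6  q13 
   q11    q6  q14 
   q12    q3  q12 
   q13    q6  q15 
 * q14    q6  q14 
   q15    q6  q15 
(> = start, * = accepting)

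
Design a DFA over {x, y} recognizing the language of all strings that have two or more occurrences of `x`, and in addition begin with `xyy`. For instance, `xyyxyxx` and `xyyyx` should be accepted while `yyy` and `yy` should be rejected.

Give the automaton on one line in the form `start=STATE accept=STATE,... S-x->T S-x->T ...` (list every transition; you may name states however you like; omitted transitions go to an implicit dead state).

start=A accept=F A-x->B A-y->C B-x->C B-y->D C-x->C C-y->C D-x->C D-y->E E-x->F E-y->E F-x->F F-y->F

Run two small machines in parallel and take their product. One (4 states) tracks the count of `x`s, saturating at 3; the other (5 states) tracks whether the input so far still matches the prefix `xyy`. Each combined state is a pair, one component from each; accept when both components accept. Minimizing collapses redundant product states.
       x  y 
>  A   B  C 
   B   C  D 
   C   C  C 
   D   C  E 
   E   F  E 
 * F   F  F 
(> = start, * = accepting)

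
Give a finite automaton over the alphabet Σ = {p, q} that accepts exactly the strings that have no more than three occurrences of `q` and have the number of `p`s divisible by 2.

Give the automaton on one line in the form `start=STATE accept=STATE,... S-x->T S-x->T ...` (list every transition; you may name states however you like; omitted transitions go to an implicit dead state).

Run two small machines in parallel and take their product. One (5 states) tracks the count of `q`s, saturating at 4; the other (2 states) tracks the count of `p`s modulo 2. Each combined state is a pair, one component from each; accept when both components accept.
With 10 states:
        p   q  
>* s0   s1  s2 
   s1   s0  s3 
 * s2   s3  s4 
   s3   s2  s5 
 * s4   s5  s6 
   s5   s4  s7 
 * s6   s7  s8 
   s7   s6  s9 
   s8   s9  s8 
   s9   s8  s9 
(> = start, * = accepting)

start=s0 accept=s0,s2,s4,s6 s0-p->s1 s0-q->s2 s1-p->s0 s1-q->s3 s2-p->s3 s2-q->s4 s3-p->s2 s3-q->s5 s4-p->s5 s4-q->s6 s5-p->s4 s5-q->s7 s6-p->s7 s6-q->s8 s7-p->s6 s7-q->s9 s8-p->s9 s8-q->s8 s9-p->s8 s9-q->s9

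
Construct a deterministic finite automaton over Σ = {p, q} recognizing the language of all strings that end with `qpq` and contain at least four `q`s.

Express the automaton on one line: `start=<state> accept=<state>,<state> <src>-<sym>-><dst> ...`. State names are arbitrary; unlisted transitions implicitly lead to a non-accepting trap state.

Run two small machines in parallel and take their product. The first has 4 states tracking how much of the suffix `qpq` has currently been matched; the second has 6 states tracking the count of `q`s, saturating at 5. A product state is a pair (one from each), accepting exactly when both do.
          p    q  
>  s0     s0   s1 
   s1     s2   s3 
   s2     s4   s5 
   s3     s6   s7 
   s4     s4   s3 
   s5     s6   s7 
   s6     s8   s9 
   s7    s10  s11 
   s8     s8   s7 
   s9    s10  s11 
   s10   s12  s13 
   s11   s14  s15 
   s12   s12  s11 
 * s13   s14  s15 
   s14   s16  s17 
   s15   s18  s15 
   s16   s16  s15 
 * s17   s18  s15 
   s18   s19  s17 
   s19   s19  s15 
(> = start, * = accepting)

start=s0 accept=s13,s17 s0-p->s0 s0-q->s1 s1-p->s2 s1-q->s3 s2-p->s4 s2-q->s5 s3-p->s6 s3-q->s7 s4-p->s4 s4-q->s3 s5-p->s6 s5-q->s7 s6-p->s8 s6-q->s9 s7-p->s10 s7-q->s11 s8-p->s8 s8-q->s7 s9-p->s10 s9-q->s11 s10-p->s12 s10-q->s13 s11-p->s14 s11-q->s15 s12-p->s12 s12-q->s11 s13-p->s14 s13-q->s15 s14-p->s16 s14-q->s17 s15-p->s18 s15-q->s15 s16-p->s16 s16-q->s15 s17-p->s18 s17-q->s15 s18-p->s19 s18-q->s17 s19-p->s19 s19-q->s15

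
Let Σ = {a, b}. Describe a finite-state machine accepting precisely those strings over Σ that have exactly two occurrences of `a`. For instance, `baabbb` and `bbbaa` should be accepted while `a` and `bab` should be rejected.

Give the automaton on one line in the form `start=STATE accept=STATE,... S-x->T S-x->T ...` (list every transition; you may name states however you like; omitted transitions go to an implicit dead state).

start=q0 accept=q2 q0-a->q1 q0-b->q0 q1-a->q2 q1-b->q1 q2-a->q3 q2-b->q2 q3-a->q3 q3-b->q3

Only the number of `a`s matters, and only up to 3. Make a chain q0 → q1 → q2 → q3 advanced by each `a` (with q3 absorbing); every other symbol self-loops. The accepting set is {q2}.
        a   b  
>  q0   q1  q0 
   q1   q2  q1 
 * q2   q3  q2 
   q3   q3  q3 
(> = start, * = accepting)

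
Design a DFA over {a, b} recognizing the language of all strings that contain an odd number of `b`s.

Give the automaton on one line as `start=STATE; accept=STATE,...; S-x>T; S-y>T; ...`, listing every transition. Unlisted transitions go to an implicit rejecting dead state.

Keep the running count of `b`s modulo 2: each `b` advances along the cycle S0 → S1 → S0 while other symbols loop. Accept at S1.
A 2-state machine:
        a   b  
>  S0   S0  S1 
 * S1   S1  S0 
(> = start, * = accepting)

start=S0; accept=S1; S0-a>S0; S0-b>S1; S1-a>S1; S1-b>S0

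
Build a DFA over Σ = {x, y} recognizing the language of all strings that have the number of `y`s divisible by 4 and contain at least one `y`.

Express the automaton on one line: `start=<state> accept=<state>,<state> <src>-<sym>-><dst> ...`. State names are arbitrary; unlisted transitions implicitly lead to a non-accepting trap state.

Handle the two conditions separately and then intersect. One (4 states) tracks the count of `y`s modulo 4; the other (3 states) tracks the count of `y`s, saturating at 2. Each combined state is a pair, one component from each; accept when both components accept.
       x  y 
>  A   A  B 
   B   B  C 
   C   C  D 
   D   D  E 
 * E   E  F 
   F   F  C 
(> = start, * = accepting)

start=A accept=E A-x->A A-y->B B-x->B B-y->C C-x->C C-y->D D-x->D D-y->E E-x->E E-y->F F-x->F F-y->C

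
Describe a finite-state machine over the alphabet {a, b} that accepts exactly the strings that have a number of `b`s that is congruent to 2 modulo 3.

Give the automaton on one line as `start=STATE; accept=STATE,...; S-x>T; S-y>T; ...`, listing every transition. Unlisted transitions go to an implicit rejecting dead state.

The only thing that matters is how many `b`s have appeared, reduced mod 3. Use one state per residue: q0 for 0, …, q2 for 2. Reading `b` moves to the next residue; anything else stays put. q2 is accepting.
3 states suffice.
        a   b  
>  q0   q0  q1 
   q1   q1  q2 
 * q2   q2  q0 
(> = start, * = accepting)

start=q0; accept=q2; q0-a>q0; q0-b>q1; q1-a>q1; q1-b>q2; q2-a>q2; q2-b>q0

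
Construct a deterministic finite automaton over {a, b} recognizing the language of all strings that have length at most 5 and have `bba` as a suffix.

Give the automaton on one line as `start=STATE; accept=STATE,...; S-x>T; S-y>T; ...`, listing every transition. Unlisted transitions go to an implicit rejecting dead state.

start=q0; accept=q9; q0-a>q1; q0-b>q2; q1-a>q3; q1-b>q4; q2-a>q3; q2-b>q5; q3-a>q6; q3-b>q7; q4-a>q6; q4-b>q8; q5-a>q9; q5-b>q8; q6-a>q6; q6-b>q6; q7-a>q6; q7-b>q10; q8-a>q9; q8-b>q10; q9-a>q6; q9-b>q6; q10-a>q9; q10-b>q6

Handle the two conditions separately and then intersect. The first has 7 states tracking the input length, saturating at 6; the second has 4 states tracking how much of the suffix `bba` has currently been matched. A product state is a pair (one from each), accepting exactly when both do. Equivalent product states are then merged.
11 states suffice.
          a    b  
>  q0     q1   q2 
   q1     q3   q4 
   q2     q3   q5 
   q3     q6   q7 
   q4     q6   q8 
   q5     q9   q8 
   q6     q6   q6 
   q7     q6  q10 
   q8     q9  q10 
 * q9     q6   q6 
   q10    q9   q6 
(> = start, * = accepting)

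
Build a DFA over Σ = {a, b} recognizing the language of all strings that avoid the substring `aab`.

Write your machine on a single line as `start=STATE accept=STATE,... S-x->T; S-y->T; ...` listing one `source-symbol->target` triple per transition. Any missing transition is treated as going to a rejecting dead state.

This is the complement of 'contains `aab`'. Use the same substring-matching states — s0 through s3 holding how much of `aab` has just been matched — but flip the accepting set: everything except the trap s3 accepts.
A 4-state machine:
        a   b  
>* s0   s1  s0 
 * s1   s2  s0 
 * s2   s2  s3 
   s3   s3  s3 
(> = start, * = accepting)

start=s0; accept=s0,s1,s2; s0-a->s1; s0-b->s0; s1-a->s2; s1-b->s0; s2-a->s2; s2-b->s3; s3-a->s3; s3-b->s3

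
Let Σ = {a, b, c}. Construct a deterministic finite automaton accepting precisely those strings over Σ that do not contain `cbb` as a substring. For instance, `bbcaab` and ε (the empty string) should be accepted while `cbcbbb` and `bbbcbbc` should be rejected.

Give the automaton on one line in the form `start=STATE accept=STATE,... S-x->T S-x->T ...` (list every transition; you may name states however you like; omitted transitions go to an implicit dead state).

start=q0 accept=q0,q1,q2 q0-a->q0 q0-b->q0 q0-c->q1 q1-a->q0 q1-b->q2 q1-c->q1 q2-a->q0 q2-b->q3 q2-c->q1 q3-a->q3 q3-b->q3 q3-c->q3

This is the complement of 'contains `cbb`'. Use the same substring-matching states — q0 through q3 holding how much of `cbb` has just been matched — but flip the accepting set: everything except the trap q3 accepts.
4 states suffice.
        a   b   c  
>* q0   q0  q0  q1 
 * q1   q0  q2  q1 
 * q2   q0  q3  q1 
   q3   q3  q3  q3 
(> = start, * = accepting)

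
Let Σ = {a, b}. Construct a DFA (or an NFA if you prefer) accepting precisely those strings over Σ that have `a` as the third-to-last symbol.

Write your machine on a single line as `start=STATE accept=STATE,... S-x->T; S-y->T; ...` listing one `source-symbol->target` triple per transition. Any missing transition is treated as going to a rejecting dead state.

Because acceptance depends on a position counted from the end, the machine has to buffer the most recent 3 symbols. Make each state the string of the last up-to-3 symbols read; on input `x` shift the window left and append `x`. Accept when the buffered window has length 3 and begins with `a`.
A 15-state machine:
          a    b  
>  S0     S1   S2 
   S1     S3   S4 
   S2     S5   S6 
   S3     S7   S8 
   S4     S9  S10 
   S5    S11  S12 
   S6    S13  S14 
 * S7     S7   S8 
 * S8     S9  S10 
 * S9    S11  S12 
 * S10   S13  S14 
   S11    S7   S8 
   S12    S9  S10 
   S13   S11  S12 
   S14   S13  S14 
(> = start, * = accepting)

start=S0; accept=S7,S8,S9,S10; S0-a->S1; S0-b->S2; S1-a->S3; S1-b->S4; S2-a->S5; S2-b->S6; S3-a->S7; S3-b->S8; S4-a->S9; S4-b->S10; S5-a->S11; S5-b->S12; S6-a->S13; S6-b->S14; S7-a->S7; S7-b->S8; S8-a->S9; S8-b->S10; S9-a->S11; S9-b->S12; S10-a->S13; S10-b->S14; S11-a->S7; S11-b->S8; S12-a->S9; S12-b->S10; S13-a->S11; S13-b->S12; S14-a->S13; S14-b->S14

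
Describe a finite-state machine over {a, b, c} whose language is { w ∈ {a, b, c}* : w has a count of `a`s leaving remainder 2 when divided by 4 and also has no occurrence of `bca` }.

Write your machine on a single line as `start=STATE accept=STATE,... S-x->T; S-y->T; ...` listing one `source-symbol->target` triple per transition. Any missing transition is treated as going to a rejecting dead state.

start=s0; accept=s3,s7,s11; s0-a->s1; s0-b->s2; s0-c->s0; s1-a->s3; s1-b->s4; s1-c->s1; s2-a->s1; s2-b->s2; s2-c->s5; s3-a->s6; s3-b->s7; s3-c->s3; s4-a->s3; s4-b->s4; s4-c->s8; s5-a->s9; s5-b->s2; s5-c->s0; s6-a->s0; s6-b->s10; s6-c->s6; s7-a->s6; s7-b->s7; s7-c->s11; s8-a->s9; s8-b->s4; s8-c->s1; s9-a->s9; s9-b->s9; s9-c->s9; s10-a->s0; s10-b->s10; s10-c->s12; s11-a->s9; s11-b->s7; s11-c->s3; s12-a->s9; s12-b->s10; s12-c->s6

Handle the two conditions separately and then intersect. One (4 states) tracks the count of `a`s modulo 4; the other (4 states) tracks partial matches of the forbidden pattern `bca`. Each combined state is a pair, one component from each; accept when both components accept. Equivalent product states are then merged.
With 13 states:
          a    b    c  
>  s0     s1   s2   s0 
   s1     s3   s4   s1 
   s2     s1   s2   s5 
 * s3     s6   s7   s3 
   s4     s3   s4   s8 
   s5     s9   s2   s0 
   s6     s0  s10   s6 
 * s7     s6   s7  s11 
   s8     s9   s4   s1 
   s9     s9   s9   s9 
   s10    s0  s10  s12 
 * s11    s9   s7   s3 
   s12    s9  s10   s6 
(> = start, * = accepting)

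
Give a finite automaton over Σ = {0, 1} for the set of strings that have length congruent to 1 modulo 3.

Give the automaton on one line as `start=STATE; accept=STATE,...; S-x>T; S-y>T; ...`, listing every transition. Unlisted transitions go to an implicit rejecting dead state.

start=q0; accept=q1; q0-0>q1; q0-1>q1; q1-0>q2; q1-1>q2; q2-0>q0; q2-1>q0

Count input length modulo 3: every symbol advances one step around the cycle q0 → q1 → q2 → q0. Accept at q1.
        0   1  
>  q0   q1  q1 
 * q1   q2  q2 
   q2   q0  q0 
(> = start, * = accepting)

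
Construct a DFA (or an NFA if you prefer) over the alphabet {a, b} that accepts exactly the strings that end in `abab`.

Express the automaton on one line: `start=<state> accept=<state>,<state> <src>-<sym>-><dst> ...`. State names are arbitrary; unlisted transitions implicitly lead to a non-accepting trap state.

Let each state record the length of the longest suffix of the input read so far that is also a prefix of `abab`. q1 means the last symbol is `a`; q2 means the last 2 symbols are `ab`; q3 means the last 3 symbols are `aba`; q4 means the last 4 symbols are `abab`. Accept only at q4, where the string currently ends in `abab`.
A 5-state machine:
        a   b  
>  q0   q1  q0 
   q1   q1  q2 
   q2   q3  q0 
   q3   q1  q4 
 * q4   q3  q0 
(> = start, * = accepting)

start=q0 accept=q4 q0-a->q1 q0-b->q0 q1-a->q1 q1-b->q2 q2-a->q3 q2-b->q0 q3-a->q1 q3-b->q4 q4-a->q3 q4-b->q0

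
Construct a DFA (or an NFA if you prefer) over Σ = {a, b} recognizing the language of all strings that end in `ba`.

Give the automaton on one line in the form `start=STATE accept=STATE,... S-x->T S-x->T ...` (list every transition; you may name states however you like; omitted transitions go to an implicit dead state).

start=s0 accept=s2 s0-a->s0 s0-b->s1 s1-a->s2 s1-b->s1 s2-a->s0 s2-b->s1

Remember how much of `ba` the current input suffix matches. State s0 means no match yet; s1 means the last symbol is `b`; s2 means the last 2 symbols are `ba`. Only s2 accepts. On a mismatch, fall back to the longest proper suffix that is still a prefix of `ba`.
3 states suffice.
        a   b  
>  s0   s0  s1 
   s1   s2  s1 
 * s2   s0  s1 
(> = start, * = accepting)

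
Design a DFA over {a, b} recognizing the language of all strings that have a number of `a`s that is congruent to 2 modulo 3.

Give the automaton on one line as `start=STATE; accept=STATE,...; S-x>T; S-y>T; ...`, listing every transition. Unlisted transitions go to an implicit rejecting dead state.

start=s0; accept=s2; s0-a>s1; s0-b>s0; s1-a>s2; s1-b>s1; s2-a>s0; s2-b>s2

Keep the running count of `a`s modulo 3: each `a` advances along the cycle s0 → s1 → s2 → s0 while other symbols loop. Accept at s2.
        a   b  
>  s0   s1  s0 
   s1   s2  s1 
 * s2   s0  s2 
(> = start, * = accepting)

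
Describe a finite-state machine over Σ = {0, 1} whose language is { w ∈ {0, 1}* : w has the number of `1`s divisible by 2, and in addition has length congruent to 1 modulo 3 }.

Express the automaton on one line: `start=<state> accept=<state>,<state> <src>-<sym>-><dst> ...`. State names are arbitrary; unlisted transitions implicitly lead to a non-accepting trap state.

start=q0 accept=q1 q0-0->q1 q0-1->q2 q1-0->q3 q1-1->q4 q2-0->q4 q2-1->q3 q3-0->q0 q3-1->q5 q4-0->q5 q4-1->q0 q5-0->q2 q5-1->q1

Build one automaton per condition and run them in lockstep. One (2 states) tracks the count of `1`s modulo 2; the other (3 states) tracks the input length modulo 3. Each combined state is a pair, one component from each; accept when both components accept.
With 6 states:
        0   1  
>  q0   q1  q2 
 * q1   q3  q4 
   q2   q4  q3 
   q3   q0  q5 
   q4   q5  q0 
   q5   q2  q1 
(> = start, * = accepting)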